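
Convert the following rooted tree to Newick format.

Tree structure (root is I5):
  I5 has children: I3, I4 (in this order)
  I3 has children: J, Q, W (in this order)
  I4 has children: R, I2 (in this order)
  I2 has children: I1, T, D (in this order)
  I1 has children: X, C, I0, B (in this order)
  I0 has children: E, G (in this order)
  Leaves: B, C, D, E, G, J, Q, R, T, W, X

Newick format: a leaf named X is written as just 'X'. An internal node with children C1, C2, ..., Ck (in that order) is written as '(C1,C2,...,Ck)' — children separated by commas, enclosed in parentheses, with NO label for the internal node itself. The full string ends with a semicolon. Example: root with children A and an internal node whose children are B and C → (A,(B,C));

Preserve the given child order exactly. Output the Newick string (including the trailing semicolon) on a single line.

internal I5 with children ['I3', 'I4']
  internal I3 with children ['J', 'Q', 'W']
    leaf 'J' → 'J'
    leaf 'Q' → 'Q'
    leaf 'W' → 'W'
  → '(J,Q,W)'
  internal I4 with children ['R', 'I2']
    leaf 'R' → 'R'
    internal I2 with children ['I1', 'T', 'D']
      internal I1 with children ['X', 'C', 'I0', 'B']
        leaf 'X' → 'X'
        leaf 'C' → 'C'
        internal I0 with children ['E', 'G']
          leaf 'E' → 'E'
          leaf 'G' → 'G'
        → '(E,G)'
        leaf 'B' → 'B'
      → '(X,C,(E,G),B)'
      leaf 'T' → 'T'
      leaf 'D' → 'D'
    → '((X,C,(E,G),B),T,D)'
  → '(R,((X,C,(E,G),B),T,D))'
→ '((J,Q,W),(R,((X,C,(E,G),B),T,D)))'
Final: ((J,Q,W),(R,((X,C,(E,G),B),T,D)));

Answer: ((J,Q,W),(R,((X,C,(E,G),B),T,D)));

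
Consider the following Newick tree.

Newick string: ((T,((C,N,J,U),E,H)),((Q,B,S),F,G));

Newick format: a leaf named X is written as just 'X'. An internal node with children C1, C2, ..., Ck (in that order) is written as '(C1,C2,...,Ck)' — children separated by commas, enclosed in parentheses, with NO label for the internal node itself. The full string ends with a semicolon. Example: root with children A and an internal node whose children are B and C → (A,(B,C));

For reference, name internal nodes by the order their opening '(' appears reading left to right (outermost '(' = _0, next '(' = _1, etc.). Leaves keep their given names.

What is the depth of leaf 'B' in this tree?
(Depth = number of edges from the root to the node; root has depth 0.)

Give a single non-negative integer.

Answer: 3

Derivation:
Newick: ((T,((C,N,J,U),E,H)),((Q,B,S),F,G));
Naming internals by '(' encounter order: outermost '(' = _0, next = _1, ...
Query node: B
Path from root: _0 -> _4 -> _5 -> B
Depth of B: 3 (number of edges from root)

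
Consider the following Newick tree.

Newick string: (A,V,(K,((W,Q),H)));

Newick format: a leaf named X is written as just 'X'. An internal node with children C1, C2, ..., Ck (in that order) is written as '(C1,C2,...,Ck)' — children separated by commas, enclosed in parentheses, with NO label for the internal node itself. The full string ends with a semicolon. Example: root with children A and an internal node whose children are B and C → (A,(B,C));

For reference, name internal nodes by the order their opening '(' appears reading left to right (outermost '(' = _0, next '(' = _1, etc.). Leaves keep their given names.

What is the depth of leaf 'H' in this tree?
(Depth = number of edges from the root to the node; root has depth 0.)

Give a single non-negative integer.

Answer: 3

Derivation:
Newick: (A,V,(K,((W,Q),H)));
Naming internals by '(' encounter order: outermost '(' = _0, next = _1, ...
Query node: H
Path from root: _0 -> _1 -> _2 -> H
Depth of H: 3 (number of edges from root)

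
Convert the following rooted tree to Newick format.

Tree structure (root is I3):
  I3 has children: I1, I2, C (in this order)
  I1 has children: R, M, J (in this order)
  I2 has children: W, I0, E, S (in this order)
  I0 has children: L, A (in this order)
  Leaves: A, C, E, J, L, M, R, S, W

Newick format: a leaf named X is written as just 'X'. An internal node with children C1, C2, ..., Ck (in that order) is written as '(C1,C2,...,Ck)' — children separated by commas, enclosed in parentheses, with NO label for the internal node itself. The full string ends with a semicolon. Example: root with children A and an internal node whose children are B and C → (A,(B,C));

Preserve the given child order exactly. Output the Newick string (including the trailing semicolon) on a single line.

Answer: ((R,M,J),(W,(L,A),E,S),C);

Derivation:
internal I3 with children ['I1', 'I2', 'C']
  internal I1 with children ['R', 'M', 'J']
    leaf 'R' → 'R'
    leaf 'M' → 'M'
    leaf 'J' → 'J'
  → '(R,M,J)'
  internal I2 with children ['W', 'I0', 'E', 'S']
    leaf 'W' → 'W'
    internal I0 with children ['L', 'A']
      leaf 'L' → 'L'
      leaf 'A' → 'A'
    → '(L,A)'
    leaf 'E' → 'E'
    leaf 'S' → 'S'
  → '(W,(L,A),E,S)'
  leaf 'C' → 'C'
→ '((R,M,J),(W,(L,A),E,S),C)'
Final: ((R,M,J),(W,(L,A),E,S),C);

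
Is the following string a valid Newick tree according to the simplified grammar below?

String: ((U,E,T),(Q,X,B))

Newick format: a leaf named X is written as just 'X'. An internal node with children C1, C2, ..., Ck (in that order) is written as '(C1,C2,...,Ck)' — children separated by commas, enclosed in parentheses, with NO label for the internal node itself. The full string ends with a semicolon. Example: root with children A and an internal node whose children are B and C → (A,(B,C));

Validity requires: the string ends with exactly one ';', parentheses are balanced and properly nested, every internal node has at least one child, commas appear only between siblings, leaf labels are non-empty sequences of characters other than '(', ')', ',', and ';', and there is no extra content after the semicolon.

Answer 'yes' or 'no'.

Input: ((U,E,T),(Q,X,B))
Paren balance: 3 '(' vs 3 ')' OK
Ends with single ';': False
Full parse: FAILS (must end with ;)
Valid: False

Answer: no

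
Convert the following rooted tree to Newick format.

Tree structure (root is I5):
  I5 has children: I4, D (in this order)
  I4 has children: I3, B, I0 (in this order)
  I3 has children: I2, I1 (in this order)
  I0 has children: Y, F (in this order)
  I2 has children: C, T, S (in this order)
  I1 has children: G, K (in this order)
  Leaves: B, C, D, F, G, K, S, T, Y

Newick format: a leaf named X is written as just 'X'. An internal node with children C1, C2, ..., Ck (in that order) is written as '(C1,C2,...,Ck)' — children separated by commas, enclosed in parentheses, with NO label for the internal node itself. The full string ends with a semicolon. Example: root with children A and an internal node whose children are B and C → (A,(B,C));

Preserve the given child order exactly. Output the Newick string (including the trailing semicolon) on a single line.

internal I5 with children ['I4', 'D']
  internal I4 with children ['I3', 'B', 'I0']
    internal I3 with children ['I2', 'I1']
      internal I2 with children ['C', 'T', 'S']
        leaf 'C' → 'C'
        leaf 'T' → 'T'
        leaf 'S' → 'S'
      → '(C,T,S)'
      internal I1 with children ['G', 'K']
        leaf 'G' → 'G'
        leaf 'K' → 'K'
      → '(G,K)'
    → '((C,T,S),(G,K))'
    leaf 'B' → 'B'
    internal I0 with children ['Y', 'F']
      leaf 'Y' → 'Y'
      leaf 'F' → 'F'
    → '(Y,F)'
  → '(((C,T,S),(G,K)),B,(Y,F))'
  leaf 'D' → 'D'
→ '((((C,T,S),(G,K)),B,(Y,F)),D)'
Final: ((((C,T,S),(G,K)),B,(Y,F)),D);

Answer: ((((C,T,S),(G,K)),B,(Y,F)),D);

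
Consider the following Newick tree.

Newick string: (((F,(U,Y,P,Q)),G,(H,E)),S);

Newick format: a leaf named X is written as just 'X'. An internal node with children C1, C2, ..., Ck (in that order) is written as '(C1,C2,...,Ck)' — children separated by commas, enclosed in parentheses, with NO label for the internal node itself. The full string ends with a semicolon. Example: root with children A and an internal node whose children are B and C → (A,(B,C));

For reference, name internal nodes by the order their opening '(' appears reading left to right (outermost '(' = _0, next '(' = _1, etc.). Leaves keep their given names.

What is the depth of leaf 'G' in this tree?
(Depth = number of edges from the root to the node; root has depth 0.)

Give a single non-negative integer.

Answer: 2

Derivation:
Newick: (((F,(U,Y,P,Q)),G,(H,E)),S);
Naming internals by '(' encounter order: outermost '(' = _0, next = _1, ...
Query node: G
Path from root: _0 -> _1 -> G
Depth of G: 2 (number of edges from root)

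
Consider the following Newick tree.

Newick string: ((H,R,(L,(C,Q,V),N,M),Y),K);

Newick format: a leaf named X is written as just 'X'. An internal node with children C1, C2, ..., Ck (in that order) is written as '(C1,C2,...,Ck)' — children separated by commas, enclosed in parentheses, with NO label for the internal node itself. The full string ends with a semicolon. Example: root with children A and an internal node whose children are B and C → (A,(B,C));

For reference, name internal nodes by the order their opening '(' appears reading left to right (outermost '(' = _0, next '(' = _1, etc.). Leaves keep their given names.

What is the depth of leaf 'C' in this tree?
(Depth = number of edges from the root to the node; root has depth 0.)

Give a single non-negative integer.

Answer: 4

Derivation:
Newick: ((H,R,(L,(C,Q,V),N,M),Y),K);
Naming internals by '(' encounter order: outermost '(' = _0, next = _1, ...
Query node: C
Path from root: _0 -> _1 -> _2 -> _3 -> C
Depth of C: 4 (number of edges from root)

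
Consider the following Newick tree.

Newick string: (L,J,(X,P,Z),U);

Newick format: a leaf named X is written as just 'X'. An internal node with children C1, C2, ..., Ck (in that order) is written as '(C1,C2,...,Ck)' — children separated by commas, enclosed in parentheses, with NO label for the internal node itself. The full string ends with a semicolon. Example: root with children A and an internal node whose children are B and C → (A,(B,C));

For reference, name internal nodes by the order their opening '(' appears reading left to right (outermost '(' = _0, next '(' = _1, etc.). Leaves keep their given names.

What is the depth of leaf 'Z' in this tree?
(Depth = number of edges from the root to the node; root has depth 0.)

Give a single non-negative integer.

Newick: (L,J,(X,P,Z),U);
Naming internals by '(' encounter order: outermost '(' = _0, next = _1, ...
Query node: Z
Path from root: _0 -> _1 -> Z
Depth of Z: 2 (number of edges from root)

Answer: 2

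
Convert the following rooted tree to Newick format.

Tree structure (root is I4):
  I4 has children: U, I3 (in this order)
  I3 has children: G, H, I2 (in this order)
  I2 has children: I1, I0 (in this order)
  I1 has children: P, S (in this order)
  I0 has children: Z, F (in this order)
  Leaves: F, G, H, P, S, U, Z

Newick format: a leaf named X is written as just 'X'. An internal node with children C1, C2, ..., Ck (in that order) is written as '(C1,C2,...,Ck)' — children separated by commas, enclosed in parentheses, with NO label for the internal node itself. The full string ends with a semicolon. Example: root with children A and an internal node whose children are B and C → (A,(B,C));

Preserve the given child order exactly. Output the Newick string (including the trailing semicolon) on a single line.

Answer: (U,(G,H,((P,S),(Z,F))));

Derivation:
internal I4 with children ['U', 'I3']
  leaf 'U' → 'U'
  internal I3 with children ['G', 'H', 'I2']
    leaf 'G' → 'G'
    leaf 'H' → 'H'
    internal I2 with children ['I1', 'I0']
      internal I1 with children ['P', 'S']
        leaf 'P' → 'P'
        leaf 'S' → 'S'
      → '(P,S)'
      internal I0 with children ['Z', 'F']
        leaf 'Z' → 'Z'
        leaf 'F' → 'F'
      → '(Z,F)'
    → '((P,S),(Z,F))'
  → '(G,H,((P,S),(Z,F)))'
→ '(U,(G,H,((P,S),(Z,F))))'
Final: (U,(G,H,((P,S),(Z,F))));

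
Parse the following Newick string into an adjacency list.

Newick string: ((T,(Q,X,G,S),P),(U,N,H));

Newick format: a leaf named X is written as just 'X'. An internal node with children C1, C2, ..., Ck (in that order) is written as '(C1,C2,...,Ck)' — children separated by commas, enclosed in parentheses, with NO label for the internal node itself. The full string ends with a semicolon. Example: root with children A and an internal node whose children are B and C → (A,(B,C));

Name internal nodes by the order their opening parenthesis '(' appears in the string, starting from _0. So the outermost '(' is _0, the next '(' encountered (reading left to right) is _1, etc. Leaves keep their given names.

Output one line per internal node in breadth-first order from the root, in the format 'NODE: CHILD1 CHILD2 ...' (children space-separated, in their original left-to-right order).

Answer: _0: _1 _3
_1: T _2 P
_3: U N H
_2: Q X G S

Derivation:
Input: ((T,(Q,X,G,S),P),(U,N,H));
Scanning left-to-right, naming '(' by encounter order:
  pos 0: '(' -> open internal node _0 (depth 1)
  pos 1: '(' -> open internal node _1 (depth 2)
  pos 4: '(' -> open internal node _2 (depth 3)
  pos 12: ')' -> close internal node _2 (now at depth 2)
  pos 15: ')' -> close internal node _1 (now at depth 1)
  pos 17: '(' -> open internal node _3 (depth 2)
  pos 23: ')' -> close internal node _3 (now at depth 1)
  pos 24: ')' -> close internal node _0 (now at depth 0)
Total internal nodes: 4
BFS adjacency from root:
  _0: _1 _3
  _1: T _2 P
  _3: U N H
  _2: Q X G S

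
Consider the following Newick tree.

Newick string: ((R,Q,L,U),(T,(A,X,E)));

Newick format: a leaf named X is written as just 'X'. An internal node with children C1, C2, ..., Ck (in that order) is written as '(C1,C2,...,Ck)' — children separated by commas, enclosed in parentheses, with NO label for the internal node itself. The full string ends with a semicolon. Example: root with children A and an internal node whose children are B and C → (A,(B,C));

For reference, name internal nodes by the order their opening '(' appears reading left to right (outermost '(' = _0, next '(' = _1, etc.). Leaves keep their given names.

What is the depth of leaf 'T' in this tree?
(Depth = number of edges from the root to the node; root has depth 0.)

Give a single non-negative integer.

Answer: 2

Derivation:
Newick: ((R,Q,L,U),(T,(A,X,E)));
Naming internals by '(' encounter order: outermost '(' = _0, next = _1, ...
Query node: T
Path from root: _0 -> _2 -> T
Depth of T: 2 (number of edges from root)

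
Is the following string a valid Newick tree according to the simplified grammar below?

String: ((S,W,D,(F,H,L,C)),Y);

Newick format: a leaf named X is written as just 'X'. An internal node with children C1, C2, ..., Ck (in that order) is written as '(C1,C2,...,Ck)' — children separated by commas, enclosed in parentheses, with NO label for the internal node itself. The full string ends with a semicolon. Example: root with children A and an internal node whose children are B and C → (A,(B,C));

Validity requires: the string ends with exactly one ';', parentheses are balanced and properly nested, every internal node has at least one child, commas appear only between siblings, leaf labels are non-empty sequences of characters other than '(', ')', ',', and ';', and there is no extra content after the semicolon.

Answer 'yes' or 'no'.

Input: ((S,W,D,(F,H,L,C)),Y);
Paren balance: 3 '(' vs 3 ')' OK
Ends with single ';': True
Full parse: OK
Valid: True

Answer: yes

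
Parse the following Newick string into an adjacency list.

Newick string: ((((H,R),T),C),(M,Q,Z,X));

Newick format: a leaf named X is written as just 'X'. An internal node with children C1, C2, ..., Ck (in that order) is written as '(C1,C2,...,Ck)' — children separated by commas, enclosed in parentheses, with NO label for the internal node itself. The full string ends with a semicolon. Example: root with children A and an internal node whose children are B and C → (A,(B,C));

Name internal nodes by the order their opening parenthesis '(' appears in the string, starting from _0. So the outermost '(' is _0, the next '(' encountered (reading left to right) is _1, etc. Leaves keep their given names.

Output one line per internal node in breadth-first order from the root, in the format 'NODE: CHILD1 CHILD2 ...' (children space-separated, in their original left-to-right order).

Answer: _0: _1 _4
_1: _2 C
_4: M Q Z X
_2: _3 T
_3: H R

Derivation:
Input: ((((H,R),T),C),(M,Q,Z,X));
Scanning left-to-right, naming '(' by encounter order:
  pos 0: '(' -> open internal node _0 (depth 1)
  pos 1: '(' -> open internal node _1 (depth 2)
  pos 2: '(' -> open internal node _2 (depth 3)
  pos 3: '(' -> open internal node _3 (depth 4)
  pos 7: ')' -> close internal node _3 (now at depth 3)
  pos 10: ')' -> close internal node _2 (now at depth 2)
  pos 13: ')' -> close internal node _1 (now at depth 1)
  pos 15: '(' -> open internal node _4 (depth 2)
  pos 23: ')' -> close internal node _4 (now at depth 1)
  pos 24: ')' -> close internal node _0 (now at depth 0)
Total internal nodes: 5
BFS adjacency from root:
  _0: _1 _4
  _1: _2 C
  _4: M Q Z X
  _2: _3 T
  _3: H R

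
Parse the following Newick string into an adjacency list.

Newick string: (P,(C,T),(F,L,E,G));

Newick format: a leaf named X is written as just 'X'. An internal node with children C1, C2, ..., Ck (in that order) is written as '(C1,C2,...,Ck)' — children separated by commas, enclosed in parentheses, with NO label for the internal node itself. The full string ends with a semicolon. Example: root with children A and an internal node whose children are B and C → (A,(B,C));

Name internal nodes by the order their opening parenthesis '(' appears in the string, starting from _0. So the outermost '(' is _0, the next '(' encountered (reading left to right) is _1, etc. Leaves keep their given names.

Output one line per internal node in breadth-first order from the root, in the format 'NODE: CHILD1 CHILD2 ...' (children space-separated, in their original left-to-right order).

Input: (P,(C,T),(F,L,E,G));
Scanning left-to-right, naming '(' by encounter order:
  pos 0: '(' -> open internal node _0 (depth 1)
  pos 3: '(' -> open internal node _1 (depth 2)
  pos 7: ')' -> close internal node _1 (now at depth 1)
  pos 9: '(' -> open internal node _2 (depth 2)
  pos 17: ')' -> close internal node _2 (now at depth 1)
  pos 18: ')' -> close internal node _0 (now at depth 0)
Total internal nodes: 3
BFS adjacency from root:
  _0: P _1 _2
  _1: C T
  _2: F L E G

Answer: _0: P _1 _2
_1: C T
_2: F L E G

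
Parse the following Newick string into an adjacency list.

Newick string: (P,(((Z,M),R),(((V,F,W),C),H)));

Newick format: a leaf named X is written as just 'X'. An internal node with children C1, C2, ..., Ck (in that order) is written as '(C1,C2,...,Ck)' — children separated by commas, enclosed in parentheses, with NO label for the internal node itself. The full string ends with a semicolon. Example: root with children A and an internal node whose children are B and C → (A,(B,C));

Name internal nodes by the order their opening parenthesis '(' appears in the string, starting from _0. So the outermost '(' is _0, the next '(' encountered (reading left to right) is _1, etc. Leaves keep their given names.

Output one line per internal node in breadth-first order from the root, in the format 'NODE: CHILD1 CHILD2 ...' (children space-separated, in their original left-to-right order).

Answer: _0: P _1
_1: _2 _4
_2: _3 R
_4: _5 H
_3: Z M
_5: _6 C
_6: V F W

Derivation:
Input: (P,(((Z,M),R),(((V,F,W),C),H)));
Scanning left-to-right, naming '(' by encounter order:
  pos 0: '(' -> open internal node _0 (depth 1)
  pos 3: '(' -> open internal node _1 (depth 2)
  pos 4: '(' -> open internal node _2 (depth 3)
  pos 5: '(' -> open internal node _3 (depth 4)
  pos 9: ')' -> close internal node _3 (now at depth 3)
  pos 12: ')' -> close internal node _2 (now at depth 2)
  pos 14: '(' -> open internal node _4 (depth 3)
  pos 15: '(' -> open internal node _5 (depth 4)
  pos 16: '(' -> open internal node _6 (depth 5)
  pos 22: ')' -> close internal node _6 (now at depth 4)
  pos 25: ')' -> close internal node _5 (now at depth 3)
  pos 28: ')' -> close internal node _4 (now at depth 2)
  pos 29: ')' -> close internal node _1 (now at depth 1)
  pos 30: ')' -> close internal node _0 (now at depth 0)
Total internal nodes: 7
BFS adjacency from root:
  _0: P _1
  _1: _2 _4
  _2: _3 R
  _4: _5 H
  _3: Z M
  _5: _6 C
  _6: V F W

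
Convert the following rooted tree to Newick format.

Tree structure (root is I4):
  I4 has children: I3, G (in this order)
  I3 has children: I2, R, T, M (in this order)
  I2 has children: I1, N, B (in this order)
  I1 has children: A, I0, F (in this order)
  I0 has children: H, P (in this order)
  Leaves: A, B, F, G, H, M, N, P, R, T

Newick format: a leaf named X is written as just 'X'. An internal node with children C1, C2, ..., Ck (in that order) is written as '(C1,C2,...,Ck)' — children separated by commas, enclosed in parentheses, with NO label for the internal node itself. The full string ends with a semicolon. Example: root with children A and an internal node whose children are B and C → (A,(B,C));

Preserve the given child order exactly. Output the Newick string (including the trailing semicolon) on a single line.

internal I4 with children ['I3', 'G']
  internal I3 with children ['I2', 'R', 'T', 'M']
    internal I2 with children ['I1', 'N', 'B']
      internal I1 with children ['A', 'I0', 'F']
        leaf 'A' → 'A'
        internal I0 with children ['H', 'P']
          leaf 'H' → 'H'
          leaf 'P' → 'P'
        → '(H,P)'
        leaf 'F' → 'F'
      → '(A,(H,P),F)'
      leaf 'N' → 'N'
      leaf 'B' → 'B'
    → '((A,(H,P),F),N,B)'
    leaf 'R' → 'R'
    leaf 'T' → 'T'
    leaf 'M' → 'M'
  → '(((A,(H,P),F),N,B),R,T,M)'
  leaf 'G' → 'G'
→ '((((A,(H,P),F),N,B),R,T,M),G)'
Final: ((((A,(H,P),F),N,B),R,T,M),G);

Answer: ((((A,(H,P),F),N,B),R,T,M),G);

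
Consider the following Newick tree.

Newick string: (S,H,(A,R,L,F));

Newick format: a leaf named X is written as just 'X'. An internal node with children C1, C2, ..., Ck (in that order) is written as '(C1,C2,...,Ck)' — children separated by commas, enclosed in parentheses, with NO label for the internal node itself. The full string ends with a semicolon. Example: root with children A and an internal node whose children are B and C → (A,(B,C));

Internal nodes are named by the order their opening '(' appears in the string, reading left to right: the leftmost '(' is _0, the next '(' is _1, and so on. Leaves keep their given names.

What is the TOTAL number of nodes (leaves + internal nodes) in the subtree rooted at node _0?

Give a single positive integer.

Answer: 8

Derivation:
Newick: (S,H,(A,R,L,F));
Locate _0: it is the '(' at position 0 (the 1st '(' reading left to right).
Query: subtree rooted at _0
_0: subtree_size = 1 + 7
  S: subtree_size = 1 + 0
  H: subtree_size = 1 + 0
  _1: subtree_size = 1 + 4
    A: subtree_size = 1 + 0
    R: subtree_size = 1 + 0
    L: subtree_size = 1 + 0
    F: subtree_size = 1 + 0
Total subtree size of _0: 8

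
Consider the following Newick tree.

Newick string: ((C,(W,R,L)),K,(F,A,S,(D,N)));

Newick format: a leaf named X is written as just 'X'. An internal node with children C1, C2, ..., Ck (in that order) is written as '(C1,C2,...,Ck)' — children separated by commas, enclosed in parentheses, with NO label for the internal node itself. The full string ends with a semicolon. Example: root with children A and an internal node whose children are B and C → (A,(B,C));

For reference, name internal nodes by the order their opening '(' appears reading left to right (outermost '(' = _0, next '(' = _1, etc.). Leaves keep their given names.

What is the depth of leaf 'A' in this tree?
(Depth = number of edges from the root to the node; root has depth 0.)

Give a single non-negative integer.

Answer: 2

Derivation:
Newick: ((C,(W,R,L)),K,(F,A,S,(D,N)));
Naming internals by '(' encounter order: outermost '(' = _0, next = _1, ...
Query node: A
Path from root: _0 -> _3 -> A
Depth of A: 2 (number of edges from root)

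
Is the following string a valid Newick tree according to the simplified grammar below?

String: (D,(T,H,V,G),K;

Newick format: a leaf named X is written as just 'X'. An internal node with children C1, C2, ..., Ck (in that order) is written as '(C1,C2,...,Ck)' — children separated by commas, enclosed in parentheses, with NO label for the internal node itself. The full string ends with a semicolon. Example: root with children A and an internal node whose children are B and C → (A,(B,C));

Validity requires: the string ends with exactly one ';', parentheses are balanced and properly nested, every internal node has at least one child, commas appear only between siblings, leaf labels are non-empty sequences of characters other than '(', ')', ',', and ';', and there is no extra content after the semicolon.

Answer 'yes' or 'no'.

Input: (D,(T,H,V,G),K;
Paren balance: 2 '(' vs 1 ')' MISMATCH
Ends with single ';': True
Full parse: FAILS (expected , or ) at pos 14)
Valid: False

Answer: no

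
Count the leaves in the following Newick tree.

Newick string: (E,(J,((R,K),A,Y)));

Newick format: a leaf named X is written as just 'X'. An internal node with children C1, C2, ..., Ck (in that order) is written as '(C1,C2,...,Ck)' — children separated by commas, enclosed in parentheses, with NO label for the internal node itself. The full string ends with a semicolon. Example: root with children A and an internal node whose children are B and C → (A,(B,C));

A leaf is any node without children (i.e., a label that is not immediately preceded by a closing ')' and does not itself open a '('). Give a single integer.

Newick: (E,(J,((R,K),A,Y)));
Scan left-to-right; a leaf is any maximal label run not followed by '(':
  pos 1: leaf 'E' → count = 1
  pos 4: leaf 'J' → count = 2
  pos 8: leaf 'R' → count = 3
  pos 10: leaf 'K' → count = 4
  pos 13: leaf 'A' → count = 5
  pos 15: leaf 'Y' → count = 6
Total leaves: 6

Answer: 6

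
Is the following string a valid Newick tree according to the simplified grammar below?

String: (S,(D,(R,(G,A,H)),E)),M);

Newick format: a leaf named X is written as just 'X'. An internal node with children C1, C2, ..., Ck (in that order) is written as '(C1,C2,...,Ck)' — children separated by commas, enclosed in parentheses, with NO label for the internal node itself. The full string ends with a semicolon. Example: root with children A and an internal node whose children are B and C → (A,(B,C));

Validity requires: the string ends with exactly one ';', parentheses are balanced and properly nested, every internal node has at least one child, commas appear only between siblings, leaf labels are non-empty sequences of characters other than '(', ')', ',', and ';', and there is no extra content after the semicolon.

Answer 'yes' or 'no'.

Answer: no

Derivation:
Input: (S,(D,(R,(G,A,H)),E)),M);
Paren balance: 4 '(' vs 5 ')' MISMATCH
Ends with single ';': True
Full parse: FAILS (extra content after tree at pos 21)
Valid: False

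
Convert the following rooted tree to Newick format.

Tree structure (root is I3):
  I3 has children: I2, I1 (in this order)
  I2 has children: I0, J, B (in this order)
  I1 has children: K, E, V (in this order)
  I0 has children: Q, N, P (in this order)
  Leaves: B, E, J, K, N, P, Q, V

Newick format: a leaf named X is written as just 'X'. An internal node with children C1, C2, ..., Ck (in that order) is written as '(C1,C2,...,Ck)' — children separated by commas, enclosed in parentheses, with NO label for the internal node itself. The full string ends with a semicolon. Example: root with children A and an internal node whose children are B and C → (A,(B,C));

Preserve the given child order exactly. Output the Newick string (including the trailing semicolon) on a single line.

Answer: (((Q,N,P),J,B),(K,E,V));

Derivation:
internal I3 with children ['I2', 'I1']
  internal I2 with children ['I0', 'J', 'B']
    internal I0 with children ['Q', 'N', 'P']
      leaf 'Q' → 'Q'
      leaf 'N' → 'N'
      leaf 'P' → 'P'
    → '(Q,N,P)'
    leaf 'J' → 'J'
    leaf 'B' → 'B'
  → '((Q,N,P),J,B)'
  internal I1 with children ['K', 'E', 'V']
    leaf 'K' → 'K'
    leaf 'E' → 'E'
    leaf 'V' → 'V'
  → '(K,E,V)'
→ '(((Q,N,P),J,B),(K,E,V))'
Final: (((Q,N,P),J,B),(K,E,V));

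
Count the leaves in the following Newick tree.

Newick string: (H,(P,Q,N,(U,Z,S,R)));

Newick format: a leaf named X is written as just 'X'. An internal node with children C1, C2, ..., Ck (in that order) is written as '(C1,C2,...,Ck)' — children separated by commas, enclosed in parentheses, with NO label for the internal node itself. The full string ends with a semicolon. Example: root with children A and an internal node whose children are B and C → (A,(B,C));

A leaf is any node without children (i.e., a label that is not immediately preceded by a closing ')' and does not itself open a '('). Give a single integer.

Newick: (H,(P,Q,N,(U,Z,S,R)));
Scan left-to-right; a leaf is any maximal label run not followed by '(':
  pos 1: leaf 'H' → count = 1
  pos 4: leaf 'P' → count = 2
  pos 6: leaf 'Q' → count = 3
  pos 8: leaf 'N' → count = 4
  pos 11: leaf 'U' → count = 5
  pos 13: leaf 'Z' → count = 6
  pos 15: leaf 'S' → count = 7
  pos 17: leaf 'R' → count = 8
Total leaves: 8

Answer: 8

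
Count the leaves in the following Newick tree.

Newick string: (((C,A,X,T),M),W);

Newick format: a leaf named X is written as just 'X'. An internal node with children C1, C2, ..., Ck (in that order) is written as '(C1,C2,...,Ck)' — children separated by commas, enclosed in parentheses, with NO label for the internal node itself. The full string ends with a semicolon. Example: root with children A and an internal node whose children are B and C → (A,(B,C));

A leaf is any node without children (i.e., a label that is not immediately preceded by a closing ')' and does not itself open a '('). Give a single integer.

Newick: (((C,A,X,T),M),W);
Scan left-to-right; a leaf is any maximal label run not followed by '(':
  pos 3: leaf 'C' → count = 1
  pos 5: leaf 'A' → count = 2
  pos 7: leaf 'X' → count = 3
  pos 9: leaf 'T' → count = 4
  pos 12: leaf 'M' → count = 5
  pos 15: leaf 'W' → count = 6
Total leaves: 6

Answer: 6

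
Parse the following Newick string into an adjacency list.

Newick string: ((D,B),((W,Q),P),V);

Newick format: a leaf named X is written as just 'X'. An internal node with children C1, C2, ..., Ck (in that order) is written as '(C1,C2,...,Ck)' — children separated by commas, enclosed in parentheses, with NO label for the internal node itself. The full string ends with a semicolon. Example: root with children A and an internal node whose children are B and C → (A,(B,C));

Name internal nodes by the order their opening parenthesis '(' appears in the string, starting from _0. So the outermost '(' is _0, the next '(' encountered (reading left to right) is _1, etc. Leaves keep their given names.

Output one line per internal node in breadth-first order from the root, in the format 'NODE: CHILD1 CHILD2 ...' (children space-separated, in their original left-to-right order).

Answer: _0: _1 _2 V
_1: D B
_2: _3 P
_3: W Q

Derivation:
Input: ((D,B),((W,Q),P),V);
Scanning left-to-right, naming '(' by encounter order:
  pos 0: '(' -> open internal node _0 (depth 1)
  pos 1: '(' -> open internal node _1 (depth 2)
  pos 5: ')' -> close internal node _1 (now at depth 1)
  pos 7: '(' -> open internal node _2 (depth 2)
  pos 8: '(' -> open internal node _3 (depth 3)
  pos 12: ')' -> close internal node _3 (now at depth 2)
  pos 15: ')' -> close internal node _2 (now at depth 1)
  pos 18: ')' -> close internal node _0 (now at depth 0)
Total internal nodes: 4
BFS adjacency from root:
  _0: _1 _2 V
  _1: D B
  _2: _3 P
  _3: W Q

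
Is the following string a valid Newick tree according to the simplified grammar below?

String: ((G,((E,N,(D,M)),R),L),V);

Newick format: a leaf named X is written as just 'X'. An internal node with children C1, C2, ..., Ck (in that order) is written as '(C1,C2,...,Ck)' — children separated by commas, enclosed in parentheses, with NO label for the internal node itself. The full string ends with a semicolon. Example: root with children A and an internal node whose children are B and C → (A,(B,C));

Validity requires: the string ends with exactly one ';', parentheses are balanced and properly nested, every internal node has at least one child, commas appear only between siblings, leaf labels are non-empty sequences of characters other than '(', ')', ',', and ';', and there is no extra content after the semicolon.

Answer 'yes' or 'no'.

Answer: yes

Derivation:
Input: ((G,((E,N,(D,M)),R),L),V);
Paren balance: 5 '(' vs 5 ')' OK
Ends with single ';': True
Full parse: OK
Valid: True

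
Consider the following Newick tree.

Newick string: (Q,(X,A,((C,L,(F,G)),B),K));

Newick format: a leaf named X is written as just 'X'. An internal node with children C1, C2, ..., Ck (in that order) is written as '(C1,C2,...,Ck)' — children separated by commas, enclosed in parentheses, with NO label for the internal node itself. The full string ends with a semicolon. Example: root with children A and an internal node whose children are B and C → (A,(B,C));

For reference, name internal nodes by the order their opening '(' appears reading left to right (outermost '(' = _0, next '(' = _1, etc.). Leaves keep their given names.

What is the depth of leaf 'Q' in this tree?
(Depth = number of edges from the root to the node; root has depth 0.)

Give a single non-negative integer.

Answer: 1

Derivation:
Newick: (Q,(X,A,((C,L,(F,G)),B),K));
Naming internals by '(' encounter order: outermost '(' = _0, next = _1, ...
Query node: Q
Path from root: _0 -> Q
Depth of Q: 1 (number of edges from root)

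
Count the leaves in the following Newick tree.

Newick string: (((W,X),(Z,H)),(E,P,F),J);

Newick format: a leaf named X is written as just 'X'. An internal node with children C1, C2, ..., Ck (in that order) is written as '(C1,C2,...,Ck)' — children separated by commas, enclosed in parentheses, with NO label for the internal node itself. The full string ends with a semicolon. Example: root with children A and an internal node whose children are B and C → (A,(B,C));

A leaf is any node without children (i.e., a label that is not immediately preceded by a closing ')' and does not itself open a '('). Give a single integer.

Newick: (((W,X),(Z,H)),(E,P,F),J);
Scan left-to-right; a leaf is any maximal label run not followed by '(':
  pos 3: leaf 'W' → count = 1
  pos 5: leaf 'X' → count = 2
  pos 9: leaf 'Z' → count = 3
  pos 11: leaf 'H' → count = 4
  pos 16: leaf 'E' → count = 5
  pos 18: leaf 'P' → count = 6
  pos 20: leaf 'F' → count = 7
  pos 23: leaf 'J' → count = 8
Total leaves: 8

Answer: 8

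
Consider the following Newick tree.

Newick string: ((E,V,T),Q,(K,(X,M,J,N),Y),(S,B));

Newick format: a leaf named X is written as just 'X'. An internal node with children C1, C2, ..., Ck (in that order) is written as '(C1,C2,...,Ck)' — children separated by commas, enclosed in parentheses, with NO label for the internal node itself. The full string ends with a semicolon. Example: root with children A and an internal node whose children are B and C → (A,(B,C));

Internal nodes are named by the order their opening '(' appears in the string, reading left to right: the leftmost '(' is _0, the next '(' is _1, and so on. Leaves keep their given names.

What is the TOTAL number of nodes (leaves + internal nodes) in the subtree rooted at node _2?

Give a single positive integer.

Newick: ((E,V,T),Q,(K,(X,M,J,N),Y),(S,B));
Locate _2: it is the '(' at position 11 (the 3rd '(' reading left to right).
Query: subtree rooted at _2
_2: subtree_size = 1 + 7
  K: subtree_size = 1 + 0
  _3: subtree_size = 1 + 4
    X: subtree_size = 1 + 0
    M: subtree_size = 1 + 0
    J: subtree_size = 1 + 0
    N: subtree_size = 1 + 0
  Y: subtree_size = 1 + 0
Total subtree size of _2: 8

Answer: 8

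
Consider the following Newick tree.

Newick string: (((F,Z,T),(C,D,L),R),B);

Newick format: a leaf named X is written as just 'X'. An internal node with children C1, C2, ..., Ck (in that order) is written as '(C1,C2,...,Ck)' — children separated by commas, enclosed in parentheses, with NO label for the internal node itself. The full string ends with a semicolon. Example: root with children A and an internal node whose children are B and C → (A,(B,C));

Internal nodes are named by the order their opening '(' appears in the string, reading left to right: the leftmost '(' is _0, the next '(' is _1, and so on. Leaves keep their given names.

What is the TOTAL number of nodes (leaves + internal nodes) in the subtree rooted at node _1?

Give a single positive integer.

Answer: 10

Derivation:
Newick: (((F,Z,T),(C,D,L),R),B);
Locate _1: it is the '(' at position 1 (the 2nd '(' reading left to right).
Query: subtree rooted at _1
_1: subtree_size = 1 + 9
  _2: subtree_size = 1 + 3
    F: subtree_size = 1 + 0
    Z: subtree_size = 1 + 0
    T: subtree_size = 1 + 0
  _3: subtree_size = 1 + 3
    C: subtree_size = 1 + 0
    D: subtree_size = 1 + 0
    L: subtree_size = 1 + 0
  R: subtree_size = 1 + 0
Total subtree size of _1: 10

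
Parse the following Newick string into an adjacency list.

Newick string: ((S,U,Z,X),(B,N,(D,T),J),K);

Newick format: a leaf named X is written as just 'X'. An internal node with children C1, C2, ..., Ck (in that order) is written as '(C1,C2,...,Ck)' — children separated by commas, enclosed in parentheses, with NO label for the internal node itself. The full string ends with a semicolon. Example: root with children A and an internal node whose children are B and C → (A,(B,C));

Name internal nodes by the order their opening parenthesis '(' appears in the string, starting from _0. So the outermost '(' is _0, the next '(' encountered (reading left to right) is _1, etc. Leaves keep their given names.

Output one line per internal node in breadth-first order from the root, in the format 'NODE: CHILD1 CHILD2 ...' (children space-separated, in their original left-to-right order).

Answer: _0: _1 _2 K
_1: S U Z X
_2: B N _3 J
_3: D T

Derivation:
Input: ((S,U,Z,X),(B,N,(D,T),J),K);
Scanning left-to-right, naming '(' by encounter order:
  pos 0: '(' -> open internal node _0 (depth 1)
  pos 1: '(' -> open internal node _1 (depth 2)
  pos 9: ')' -> close internal node _1 (now at depth 1)
  pos 11: '(' -> open internal node _2 (depth 2)
  pos 16: '(' -> open internal node _3 (depth 3)
  pos 20: ')' -> close internal node _3 (now at depth 2)
  pos 23: ')' -> close internal node _2 (now at depth 1)
  pos 26: ')' -> close internal node _0 (now at depth 0)
Total internal nodes: 4
BFS adjacency from root:
  _0: _1 _2 K
  _1: S U Z X
  _2: B N _3 J
  _3: D T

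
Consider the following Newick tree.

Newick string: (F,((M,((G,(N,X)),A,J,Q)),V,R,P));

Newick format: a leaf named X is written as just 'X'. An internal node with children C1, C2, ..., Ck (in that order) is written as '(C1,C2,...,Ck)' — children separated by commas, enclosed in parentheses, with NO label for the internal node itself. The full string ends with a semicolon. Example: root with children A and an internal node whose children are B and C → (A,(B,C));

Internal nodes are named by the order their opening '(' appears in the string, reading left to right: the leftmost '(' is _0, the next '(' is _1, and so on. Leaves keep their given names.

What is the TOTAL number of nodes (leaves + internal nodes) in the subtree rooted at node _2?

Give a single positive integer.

Answer: 11

Derivation:
Newick: (F,((M,((G,(N,X)),A,J,Q)),V,R,P));
Locate _2: it is the '(' at position 4 (the 3rd '(' reading left to right).
Query: subtree rooted at _2
_2: subtree_size = 1 + 10
  M: subtree_size = 1 + 0
  _3: subtree_size = 1 + 8
    _4: subtree_size = 1 + 4
      G: subtree_size = 1 + 0
      _5: subtree_size = 1 + 2
        N: subtree_size = 1 + 0
        X: subtree_size = 1 + 0
    A: subtree_size = 1 + 0
    J: subtree_size = 1 + 0
    Q: subtree_size = 1 + 0
Total subtree size of _2: 11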